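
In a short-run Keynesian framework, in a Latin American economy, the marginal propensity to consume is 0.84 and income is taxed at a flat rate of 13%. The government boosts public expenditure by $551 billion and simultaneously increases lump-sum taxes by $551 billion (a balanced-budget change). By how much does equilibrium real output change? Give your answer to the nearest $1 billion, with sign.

Expenditure multiplier = 1/(1 − c(1−t)) = 1/(1 − 0.84×0.87) = 1/0.2692 ≈ 3.715.
ΔG contributes k·ΔG = (+$551 billion) / 0.2692 ≈ +$2,046.8 billion.
ΔT of +$551 billion changes first-round spending by −c·ΔT = −$462.84 billion, contributing k·(−c·ΔT) = (−$462.84 billion) / 0.2692 ≈ −$1,719.3 billion.
Net ΔY = k(ΔG − c·ΔT) = (+$88.16 billion) / 0.2692 ≈ +$327 billion.

+$327 billion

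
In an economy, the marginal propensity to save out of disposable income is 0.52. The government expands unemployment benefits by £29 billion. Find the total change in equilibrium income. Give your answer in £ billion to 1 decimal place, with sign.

MPC = 1 − MPS = 1 − 0.52 = 0.48.
The transfer change shifts disposable income by +£29 billion, so first-round consumption changes by c·ΔTR = 0.48 × (+£29 billion) = +£13.92 billion.
Expenditure multiplier = 1/(1 − MPC) = 1/(1 − 0.48) = 1/0.52 ≈ 1.923.
The transfer multiplier is c × k ≈ 0.923, so ΔY = k × (c·ΔTR) = (+£13.92 billion) / 0.52 ≈ +£26.8 billion.

+£26.8 billion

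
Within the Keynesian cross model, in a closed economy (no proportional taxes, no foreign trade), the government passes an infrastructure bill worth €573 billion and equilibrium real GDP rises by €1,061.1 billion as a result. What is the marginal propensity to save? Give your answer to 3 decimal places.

0.540

Implied spending multiplier k = ΔY/ΔG = 1,061.1/573 ≈ 1.8518.
Since k = 1/(1 − MPC), MPC = 1 − 1/k = 1 − ΔG/ΔY = 1 − 573/1,061.1 ≈ 0.460.
MPS = 1 − MPC = 0.540.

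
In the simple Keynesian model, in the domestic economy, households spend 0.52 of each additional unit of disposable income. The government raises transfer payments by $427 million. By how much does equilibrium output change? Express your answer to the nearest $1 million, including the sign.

+$463 million

The transfer change shifts disposable income by +$427 million, so first-round consumption changes by c·ΔTR = 0.52 × (+$427 million) = +$222.04 million.
Expenditure multiplier = 1/(1 − MPC) = 1/(1 − 0.52) = 1/0.48 ≈ 2.083.
The transfer multiplier is c × k ≈ 1.083, so ΔY = k × (c·ΔTR) = (+$222.04 million) / 0.48 ≈ +$463 million.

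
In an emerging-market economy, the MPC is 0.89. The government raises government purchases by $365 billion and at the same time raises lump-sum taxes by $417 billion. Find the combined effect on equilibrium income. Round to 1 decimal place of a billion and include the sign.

Expenditure multiplier = 1/(1 − MPC) = 1/(1 − 0.89) = 1/0.11 ≈ 9.091.
ΔG contributes k·ΔG = (+$365 billion) / 0.11 ≈ +$3,318.2 billion.
ΔT of +$417 billion changes first-round spending by −c·ΔT = −$371.13 billion, contributing k·(−c·ΔT) = (−$371.13 billion) / 0.11 ≈ −$3,373.9 billion.
Net ΔY = k(ΔG − c·ΔT) = (−$6.13 billion) / 0.11 ≈ −$55.7 billion.

−$55.7 billion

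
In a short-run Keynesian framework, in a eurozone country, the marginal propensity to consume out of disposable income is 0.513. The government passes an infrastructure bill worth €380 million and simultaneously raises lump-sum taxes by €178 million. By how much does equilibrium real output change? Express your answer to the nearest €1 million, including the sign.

Expenditure multiplier = 1/(1 − MPC) = 1/(1 − 0.513) = 1/0.487 ≈ 2.053.
ΔG contributes k·ΔG = (+€380 million) / 0.487 ≈ +€780.3 million.
ΔT of +€178 million changes first-round spending by −c·ΔT = −€91.314 million, contributing k·(−c·ΔT) = (−€91.314 million) / 0.487 ≈ −€187.5 million.
Net ΔY = k(ΔG − c·ΔT) = (+€288.686 million) / 0.487 ≈ +€593 million.

+€593 million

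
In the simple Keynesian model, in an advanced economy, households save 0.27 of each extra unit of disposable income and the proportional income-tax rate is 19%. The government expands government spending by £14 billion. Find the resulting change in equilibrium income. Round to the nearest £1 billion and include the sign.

+£34 billion

MPC = 1 − MPS = 1 − 0.27 = 0.73.
Government-spending multiplier = 1/(1 − c(1−t)) = 1/(1 − 0.73×0.81) = 1/0.4087 ≈ 2.447.
ΔY = k × ΔG = (+£14 billion) / 0.4087 ≈ +£34 billion.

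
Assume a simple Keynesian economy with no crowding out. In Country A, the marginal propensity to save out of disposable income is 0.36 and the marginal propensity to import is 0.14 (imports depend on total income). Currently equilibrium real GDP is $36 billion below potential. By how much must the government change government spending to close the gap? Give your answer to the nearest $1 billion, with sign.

+$18 billion

MPC = 1 − MPS = 1 − 0.36 = 0.64.
Spending multiplier = 1/(1 − c + m) = 1/(1 − 0.64 + 0.14) = 1/0.5 = 2.
Need ΔY = +$36 billion, so ΔG = ΔY/k = (+$36 billion) × 0.5 = +$18 billion.
The government should increase government spending by $18 billion.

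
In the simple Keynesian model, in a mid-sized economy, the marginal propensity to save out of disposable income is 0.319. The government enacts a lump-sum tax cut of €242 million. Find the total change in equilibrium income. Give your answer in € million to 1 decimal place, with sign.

+€516.6 million

MPC = 1 − MPS = 1 − 0.319 = 0.681.
A lump-sum tax change of −€242 million shifts disposable income by +€242 million; first-round consumption changes by −c × ΔT = −0.681 × (−€242 million) = +€164.802 million.
Expenditure multiplier = 1/(1 − MPC) = 1/(1 − 0.681) = 1/0.319 ≈ 3.135.
The tax multiplier is −c × k ≈ −2.135, so ΔY = k × (−c·ΔT) = (+€164.802 million) / 0.319 ≈ +€516.6 million.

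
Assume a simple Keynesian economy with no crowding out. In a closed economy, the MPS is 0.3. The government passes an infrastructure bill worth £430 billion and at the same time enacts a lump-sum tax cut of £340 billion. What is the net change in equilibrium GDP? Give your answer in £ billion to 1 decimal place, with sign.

MPC = 1 − MPS = 1 − 0.3 = 0.7.
Expenditure multiplier = 1/(1 − MPC) = 1/(1 − 0.7) = 1/0.3 ≈ 3.333.
ΔG contributes k·ΔG = (+£430 billion) / 0.3 ≈ +£1,433.3 billion.
ΔT of −£340 billion changes first-round spending by −c·ΔT = +£238 billion, contributing k·(−c·ΔT) = (+£238 billion) / 0.3 ≈ +£793.3 billion.
Net ΔY = k(ΔG − c·ΔT) = (+£668 billion) / 0.3 ≈ +£2,226.7 billion.

+£2,226.7 billion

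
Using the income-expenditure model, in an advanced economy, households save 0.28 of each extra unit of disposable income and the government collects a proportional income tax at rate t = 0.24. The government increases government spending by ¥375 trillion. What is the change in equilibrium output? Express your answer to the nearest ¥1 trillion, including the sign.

+¥828 trillion

MPC = 1 − MPS = 1 − 0.28 = 0.72.
Spending multiplier = 1/(1 − c(1−t)) = 1/(1 − 0.72×0.76) = 1/0.4528 ≈ 2.208.
ΔY = k × ΔG = (+¥375 trillion) / 0.4528 ≈ +¥828 trillion.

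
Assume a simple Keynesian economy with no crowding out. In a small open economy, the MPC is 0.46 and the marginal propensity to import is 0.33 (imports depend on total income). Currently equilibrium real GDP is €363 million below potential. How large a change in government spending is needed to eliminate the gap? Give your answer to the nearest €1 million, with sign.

+€316 million

Spending multiplier = 1/(1 − c + m) = 1/(1 − 0.46 + 0.33) = 1/0.87 ≈ 1.149.
Need ΔY = +€363 million, so ΔG = ΔY/k = (+€363 million) × 0.87 ≈ +€316 million.
The government should increase government spending by €316 million.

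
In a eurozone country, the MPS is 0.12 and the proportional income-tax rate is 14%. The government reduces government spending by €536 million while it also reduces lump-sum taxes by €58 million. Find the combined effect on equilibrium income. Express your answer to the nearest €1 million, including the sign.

−€1,994 million

MPC = 1 − MPS = 1 − 0.12 = 0.88.
Expenditure multiplier = 1/(1 − c(1−t)) = 1/(1 − 0.88×0.86) = 1/0.2432 ≈ 4.112.
ΔG contributes k·ΔG = (−€536 million) / 0.2432 ≈ −€2,203.9 million.
ΔT of −€58 million changes first-round spending by −c·ΔT = +€51.04 million, contributing k·(−c·ΔT) = (+€51.04 million) / 0.2432 ≈ +€209.9 million.
Net ΔY = k(ΔG − c·ΔT) = (−€484.96 million) / 0.2432 ≈ −€1,994 million.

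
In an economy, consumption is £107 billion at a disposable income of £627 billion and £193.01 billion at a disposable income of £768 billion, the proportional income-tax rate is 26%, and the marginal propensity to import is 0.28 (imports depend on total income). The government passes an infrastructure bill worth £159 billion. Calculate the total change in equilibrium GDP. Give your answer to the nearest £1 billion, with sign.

MPC = ΔC/ΔYd = (193.01 − 107)/(768 − 627) = 86.01/141 = 0.61.
Expenditure multiplier = 1/(1 − c(1−t) + m) = 1/(1 − 0.61×0.74 + 0.28) = 1/0.8286 ≈ 1.207.
ΔY = k × ΔG = (+£159 billion) / 0.8286 ≈ +£192 billion.

+£192 billion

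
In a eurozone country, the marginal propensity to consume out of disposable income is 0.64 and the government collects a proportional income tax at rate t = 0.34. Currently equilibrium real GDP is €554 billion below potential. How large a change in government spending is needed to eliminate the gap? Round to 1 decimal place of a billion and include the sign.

+€320.0 billion

Spending multiplier = 1/(1 − c(1−t)) = 1/(1 − 0.64×0.66) = 1/0.5776 ≈ 1.731.
Need ΔY = +€554 billion, so ΔG = ΔY/k = (+€554 billion) × 0.5776 ≈ +€320 billion.
The government should increase government spending by €320 billion.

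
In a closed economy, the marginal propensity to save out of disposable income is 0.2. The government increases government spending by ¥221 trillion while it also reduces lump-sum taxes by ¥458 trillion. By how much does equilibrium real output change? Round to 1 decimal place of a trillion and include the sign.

+¥2,937.0 trillion

MPC = 1 − MPS = 1 − 0.2 = 0.8.
Expenditure multiplier = 1/(1 − MPC) = 1/(1 − 0.8) = 1/0.2 = 5.
ΔG contributes k·ΔG = (+¥221 trillion) / 0.2 = +¥1,105 trillion.
ΔT of −¥458 trillion changes first-round spending by −c·ΔT = +¥366.4 trillion, contributing k·(−c·ΔT) = (+¥366.4 trillion) / 0.2 = +¥1,832 trillion.
Net ΔY = k(ΔG − c·ΔT) = (+¥587.4 trillion) / 0.2 = +¥2,937 trillion.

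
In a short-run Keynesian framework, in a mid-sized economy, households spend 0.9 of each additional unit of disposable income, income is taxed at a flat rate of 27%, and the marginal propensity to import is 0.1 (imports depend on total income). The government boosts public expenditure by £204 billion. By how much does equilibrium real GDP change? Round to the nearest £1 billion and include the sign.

Spending multiplier = 1/(1 − c(1−t) + m) = 1/(1 − 0.9×0.73 + 0.1) = 1/0.443 ≈ 2.257.
ΔY = k × ΔG = (+£204 billion) / 0.443 ≈ +£460 billion.

+£460 billion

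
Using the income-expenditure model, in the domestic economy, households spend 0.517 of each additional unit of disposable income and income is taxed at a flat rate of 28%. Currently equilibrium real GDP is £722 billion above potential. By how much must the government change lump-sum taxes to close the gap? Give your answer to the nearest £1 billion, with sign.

+£877 billion

Spending multiplier = 1/(1 − c(1−t)) = 1/(1 − 0.517×0.72) = 1/0.62776 ≈ 1.593.
Tax multiplier = −c·k = −0.517/0.62776 ≈ −0.824. Need ΔY = −£722 billion, so ΔT = ΔY/(−c·k) = −(−£722 billion) × 0.62776 / 0.517 ≈ +£877 billion.
The government should raise lump-sum taxes by £877 billion.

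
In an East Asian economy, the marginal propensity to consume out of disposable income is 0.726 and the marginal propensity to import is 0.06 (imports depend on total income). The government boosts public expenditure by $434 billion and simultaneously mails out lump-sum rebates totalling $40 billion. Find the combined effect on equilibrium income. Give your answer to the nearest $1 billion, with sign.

Expenditure multiplier = 1/(1 − c + m) = 1/(1 − 0.726 + 0.06) = 1/0.334 ≈ 2.994.
ΔG contributes k·ΔG = (+$434 billion) / 0.334 ≈ +$1,299.4 billion.
ΔT of −$40 billion changes first-round spending by −c·ΔT = +$29.04 billion, contributing k·(−c·ΔT) = (+$29.04 billion) / 0.334 ≈ +$86.9 billion.
Net ΔY = k(ΔG − c·ΔT) = (+$463.04 billion) / 0.334 ≈ +$1,386 billion.

+$1,386 billion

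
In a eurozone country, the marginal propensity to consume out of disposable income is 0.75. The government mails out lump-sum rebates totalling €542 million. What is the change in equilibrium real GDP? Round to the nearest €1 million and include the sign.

A lump-sum tax change of −€542 million shifts disposable income by +€542 million; first-round consumption changes by −c × ΔT = −0.75 × (−€542 million) = +€406.5 million.
Expenditure multiplier = 1/(1 − MPC) = 1/(1 − 0.75) = 1/0.25 = 4.
The tax multiplier is −c × k = −3, so ΔY = k × (−c·ΔT) = (+€406.5 million) / 0.25 = +€1,626 million.

+€1,626 million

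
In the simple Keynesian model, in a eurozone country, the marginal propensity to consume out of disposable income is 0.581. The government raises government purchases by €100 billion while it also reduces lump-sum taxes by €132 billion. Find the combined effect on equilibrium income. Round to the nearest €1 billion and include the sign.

+€422 billion

Expenditure multiplier = 1/(1 − MPC) = 1/(1 − 0.581) = 1/0.419 ≈ 2.387.
ΔG contributes k·ΔG = (+€100 billion) / 0.419 ≈ +€238.7 billion.
ΔT of −€132 billion changes first-round spending by −c·ΔT = +€76.692 billion, contributing k·(−c·ΔT) = (+€76.692 billion) / 0.419 ≈ +€183 billion.
Net ΔY = k(ΔG − c·ΔT) = (+€176.692 billion) / 0.419 ≈ +€422 billion.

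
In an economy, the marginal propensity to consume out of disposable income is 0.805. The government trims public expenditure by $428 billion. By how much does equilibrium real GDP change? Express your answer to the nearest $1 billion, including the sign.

Government-spending multiplier = 1/(1 − MPC) = 1/(1 − 0.805) = 1/0.195 ≈ 5.128.
ΔY = k × ΔG = (−$428 billion) / 0.195 ≈ −$2,195 billion.

−$2,195 billion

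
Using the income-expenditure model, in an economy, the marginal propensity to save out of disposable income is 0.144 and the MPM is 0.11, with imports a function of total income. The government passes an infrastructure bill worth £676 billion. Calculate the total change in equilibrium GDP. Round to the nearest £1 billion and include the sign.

+£2,661 billion

MPC = 1 − MPS = 1 − 0.144 = 0.856.
Expenditure multiplier = 1/(1 − c + m) = 1/(1 − 0.856 + 0.11) = 1/0.254 ≈ 3.937.
ΔY = k × ΔG = (+£676 billion) / 0.254 ≈ +£2,661 billion.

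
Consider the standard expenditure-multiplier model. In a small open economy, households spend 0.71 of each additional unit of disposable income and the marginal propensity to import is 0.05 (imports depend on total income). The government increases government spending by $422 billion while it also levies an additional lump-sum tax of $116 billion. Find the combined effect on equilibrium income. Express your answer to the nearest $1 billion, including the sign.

+$999 billion

Expenditure multiplier = 1/(1 − c + m) = 1/(1 − 0.71 + 0.05) = 1/0.34 ≈ 2.941.
ΔG contributes k·ΔG = (+$422 billion) / 0.34 ≈ +$1,241.2 billion.
ΔT of +$116 billion changes first-round spending by −c·ΔT = −$82.36 billion, contributing k·(−c·ΔT) = (−$82.36 billion) / 0.34 ≈ −$242.2 billion.
Net ΔY = k(ΔG − c·ΔT) = (+$339.64 billion) / 0.34 ≈ +$999 billion.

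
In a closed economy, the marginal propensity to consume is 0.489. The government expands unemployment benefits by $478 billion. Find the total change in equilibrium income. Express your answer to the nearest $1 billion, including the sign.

+$457 billion

The transfer change shifts disposable income by +$478 billion, so first-round consumption changes by c·ΔTR = 0.489 × (+$478 billion) = +$233.742 billion.
Expenditure multiplier = 1/(1 − MPC) = 1/(1 − 0.489) = 1/0.511 ≈ 1.957.
The transfer multiplier is c × k ≈ 0.957, so ΔY = k × (c·ΔTR) = (+$233.742 billion) / 0.511 ≈ +$457 billion.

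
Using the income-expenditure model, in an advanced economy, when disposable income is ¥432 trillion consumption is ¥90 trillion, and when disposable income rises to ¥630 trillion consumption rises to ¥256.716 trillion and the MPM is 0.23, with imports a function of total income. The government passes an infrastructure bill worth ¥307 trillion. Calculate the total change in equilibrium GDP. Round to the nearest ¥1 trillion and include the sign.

+¥791 trillion

MPC = ΔC/ΔYd = (256.716 − 90)/(630 − 432) = 166.716/198 = 0.842.
Spending multiplier = 1/(1 − c + m) = 1/(1 − 0.842 + 0.23) = 1/0.388 ≈ 2.577.
ΔY = k × ΔG = (+¥307 trillion) / 0.388 ≈ +¥791 trillion.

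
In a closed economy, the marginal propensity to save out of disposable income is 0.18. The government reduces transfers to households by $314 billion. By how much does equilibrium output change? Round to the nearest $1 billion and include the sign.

−$1,430 billion

MPC = 1 − MPS = 1 − 0.18 = 0.82.
The transfer change shifts disposable income by −$314 billion, so first-round consumption changes by c·ΔTR = 0.82 × (−$314 billion) = −$257.48 billion.
Expenditure multiplier = 1/(1 − MPC) = 1/(1 − 0.82) = 1/0.18 ≈ 5.556.
The transfer multiplier is c × k ≈ 4.556, so ΔY = k × (c·ΔTR) = (−$257.48 billion) / 0.18 ≈ −$1,430 billion.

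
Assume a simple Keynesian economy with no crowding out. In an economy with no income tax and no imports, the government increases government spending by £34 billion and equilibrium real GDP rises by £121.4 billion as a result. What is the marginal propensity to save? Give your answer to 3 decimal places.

Implied spending multiplier k = ΔY/ΔG = 121.4/34 ≈ 3.5706.
Since k = 1/(1 − MPC), MPC = 1 − 1/k = 1 − ΔG/ΔY = 1 − 34/121.4 ≈ 0.720.
MPS = 1 − MPC = 0.280.

0.280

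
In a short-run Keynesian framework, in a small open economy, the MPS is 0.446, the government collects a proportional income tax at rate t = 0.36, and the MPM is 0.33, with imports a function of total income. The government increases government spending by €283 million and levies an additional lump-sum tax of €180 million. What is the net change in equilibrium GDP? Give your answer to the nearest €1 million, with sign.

MPC = 1 − MPS = 1 − 0.446 = 0.554.
Expenditure multiplier = 1/(1 − c(1−t) + m) = 1/(1 − 0.554×0.64 + 0.33) = 1/0.97544 ≈ 1.025.
ΔG contributes k·ΔG = (+€283 million) / 0.97544 ≈ +€290.1 million.
ΔT of +€180 million changes first-round spending by −c·ΔT = −€99.72 million, contributing k·(−c·ΔT) = (−€99.72 million) / 0.97544 ≈ −€102.2 million.
Net ΔY = k(ΔG − c·ΔT) = (+€183.28 million) / 0.97544 ≈ +€188 million.

+€188 million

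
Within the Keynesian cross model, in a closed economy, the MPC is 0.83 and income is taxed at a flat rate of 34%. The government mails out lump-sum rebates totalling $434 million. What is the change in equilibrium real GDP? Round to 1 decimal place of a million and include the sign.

+$796.6 million

A lump-sum tax change of −$434 million shifts disposable income by +$434 million; first-round consumption changes by −c × ΔT = −0.83 × (−$434 million) = +$360.22 million.
Expenditure multiplier = 1/(1 − c(1−t)) = 1/(1 − 0.83×0.66) = 1/0.4522 ≈ 2.211.
The tax multiplier is −c × k ≈ −1.835, so ΔY = k × (−c·ΔT) = (+$360.22 million) / 0.4522 ≈ +$796.6 million.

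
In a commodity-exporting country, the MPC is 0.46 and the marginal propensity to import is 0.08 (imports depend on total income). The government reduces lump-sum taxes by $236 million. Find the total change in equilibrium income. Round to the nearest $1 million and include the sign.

+$175 million

A lump-sum tax change of −$236 million shifts disposable income by +$236 million; first-round consumption changes by −c × ΔT = −0.46 × (−$236 million) = +$108.56 million.
Expenditure multiplier = 1/(1 − c + m) = 1/(1 − 0.46 + 0.08) = 1/0.62 ≈ 1.613.
The tax multiplier is −c × k ≈ −0.742, so ΔY = k × (−c·ΔT) = (+$108.56 million) / 0.62 ≈ +$175 million.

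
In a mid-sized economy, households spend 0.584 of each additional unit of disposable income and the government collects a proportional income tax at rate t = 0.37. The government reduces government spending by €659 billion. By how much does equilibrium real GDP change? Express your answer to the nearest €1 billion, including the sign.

Spending multiplier = 1/(1 − c(1−t)) = 1/(1 − 0.584×0.63) = 1/0.63208 ≈ 1.582.
ΔY = k × ΔG = (−€659 billion) / 0.63208 ≈ −€1,043 billion.

−€1,043 billion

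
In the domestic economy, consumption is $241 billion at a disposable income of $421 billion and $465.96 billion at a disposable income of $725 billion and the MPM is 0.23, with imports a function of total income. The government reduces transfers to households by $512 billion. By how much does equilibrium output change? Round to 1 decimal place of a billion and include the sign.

MPC = ΔC/ΔYd = (465.96 − 241)/(725 − 421) = 224.96/304 = 0.74.
The transfer change shifts disposable income by −$512 billion, so first-round consumption changes by c·ΔTR = 0.74 × (−$512 billion) = −$378.88 billion.
Expenditure multiplier = 1/(1 − c + m) = 1/(1 − 0.74 + 0.23) = 1/0.49 ≈ 2.041.
The transfer multiplier is c × k ≈ 1.51, so ΔY = k × (c·ΔTR) = (−$378.88 billion) / 0.49 ≈ −$773.2 billion.

−$773.2 billion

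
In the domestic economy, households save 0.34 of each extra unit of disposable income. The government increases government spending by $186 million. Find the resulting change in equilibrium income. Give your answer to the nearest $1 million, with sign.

+$547 million

MPC = 1 − MPS = 1 − 0.34 = 0.66.
Spending multiplier = 1/(1 − MPC) = 1/(1 − 0.66) = 1/0.34 ≈ 2.941.
ΔY = k × ΔG = (+$186 million) / 0.34 ≈ +$547 million.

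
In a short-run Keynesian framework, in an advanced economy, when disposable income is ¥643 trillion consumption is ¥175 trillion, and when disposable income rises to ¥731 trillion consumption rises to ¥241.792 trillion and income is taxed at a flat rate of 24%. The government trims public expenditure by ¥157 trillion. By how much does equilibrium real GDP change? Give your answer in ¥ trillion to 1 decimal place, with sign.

−¥371.0 trillion

MPC = ΔC/ΔYd = (241.792 − 175)/(731 − 643) = 66.792/88 = 0.759.
Spending multiplier = 1/(1 − c(1−t)) = 1/(1 − 0.759×0.76) = 1/0.42316 ≈ 2.363.
ΔY = k × ΔG = (−¥157 trillion) / 0.42316 ≈ −¥371 trillion.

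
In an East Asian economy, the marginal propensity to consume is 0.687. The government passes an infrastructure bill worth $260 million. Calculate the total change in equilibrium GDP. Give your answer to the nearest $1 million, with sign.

+$831 million

Expenditure multiplier = 1/(1 − MPC) = 1/(1 − 0.687) = 1/0.313 ≈ 3.195.
ΔY = k × ΔG = (+$260 million) / 0.313 ≈ +$831 million.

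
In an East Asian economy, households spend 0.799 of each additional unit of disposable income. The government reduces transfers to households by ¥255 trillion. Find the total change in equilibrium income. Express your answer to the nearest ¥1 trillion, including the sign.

The transfer change shifts disposable income by −¥255 trillion, so first-round consumption changes by c·ΔTR = 0.799 × (−¥255 trillion) = −¥203.745 trillion.
Expenditure multiplier = 1/(1 − MPC) = 1/(1 − 0.799) = 1/0.201 ≈ 4.975.
The transfer multiplier is c × k ≈ 3.975, so ΔY = k × (c·ΔTR) = (−¥203.745 trillion) / 0.201 ≈ −¥1,014 trillion.

−¥1,014 trillion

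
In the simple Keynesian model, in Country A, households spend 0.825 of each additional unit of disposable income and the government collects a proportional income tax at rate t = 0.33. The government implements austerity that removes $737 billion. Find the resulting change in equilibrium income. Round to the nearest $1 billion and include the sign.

−$1,648 billion

Government-spending multiplier = 1/(1 − c(1−t)) = 1/(1 − 0.825×0.67) = 1/0.44725 ≈ 2.236.
ΔY = k × ΔG = (−$737 billion) / 0.44725 ≈ −$1,648 billion.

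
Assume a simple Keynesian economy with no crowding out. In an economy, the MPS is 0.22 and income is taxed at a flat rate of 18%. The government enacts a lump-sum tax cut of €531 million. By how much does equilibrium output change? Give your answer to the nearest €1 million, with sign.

MPC = 1 − MPS = 1 − 0.22 = 0.78.
A lump-sum tax change of −€531 million shifts disposable income by +€531 million; first-round consumption changes by −c × ΔT = −0.78 × (−€531 million) = +€414.18 million.
Expenditure multiplier = 1/(1 − c(1−t)) = 1/(1 − 0.78×0.82) = 1/0.3604 ≈ 2.775.
The tax multiplier is −c × k ≈ −2.164, so ΔY = k × (−c·ΔT) = (+€414.18 million) / 0.3604 ≈ +€1,149 million.

+€1,149 million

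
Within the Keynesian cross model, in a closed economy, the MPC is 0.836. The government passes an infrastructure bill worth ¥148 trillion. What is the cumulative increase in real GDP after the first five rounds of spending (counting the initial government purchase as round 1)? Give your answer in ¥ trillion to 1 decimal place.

Round 1 adds ΔG = ¥148 trillion; each later round is MPC = 0.836 times the previous.
After 5 rounds: 148 + 123.728 + 103.436608 + 86.473004288 + 72.291431584768 = ΔG·(1 − c^5)/(1 − c) = 148 × (1 − 0.408348897330176)/0.164 ≈ ¥533.9 trillion.

¥533.9 trillion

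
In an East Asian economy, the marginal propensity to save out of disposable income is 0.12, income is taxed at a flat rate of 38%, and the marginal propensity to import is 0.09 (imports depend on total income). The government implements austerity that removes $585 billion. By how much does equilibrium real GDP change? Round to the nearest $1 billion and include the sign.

−$1,075 billion

MPC = 1 − MPS = 1 − 0.12 = 0.88.
Spending multiplier = 1/(1 − c(1−t) + m) = 1/(1 − 0.88×0.62 + 0.09) = 1/0.5444 ≈ 1.837.
ΔY = k × ΔG = (−$585 billion) / 0.5444 ≈ −$1,075 billion.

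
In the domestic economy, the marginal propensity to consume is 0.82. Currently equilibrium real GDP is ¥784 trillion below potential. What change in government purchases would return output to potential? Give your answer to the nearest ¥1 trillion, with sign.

+¥141 trillion

Spending multiplier = 1/(1 − MPC) = 1/(1 − 0.82) = 1/0.18 ≈ 5.556.
Need ΔY = +¥784 trillion, so ΔG = ΔY/k = (+¥784 trillion) × 0.18 ≈ +¥141 trillion.
The government should increase government purchases by ¥141 trillion.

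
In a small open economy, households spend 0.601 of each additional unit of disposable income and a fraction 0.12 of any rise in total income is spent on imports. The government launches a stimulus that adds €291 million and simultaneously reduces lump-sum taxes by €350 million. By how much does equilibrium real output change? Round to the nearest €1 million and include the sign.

+€966 million

Expenditure multiplier = 1/(1 − c + m) = 1/(1 − 0.601 + 0.12) = 1/0.519 ≈ 1.927.
ΔG contributes k·ΔG = (+€291 million) / 0.519 ≈ +€560.7 million.
ΔT of −€350 million changes first-round spending by −c·ΔT = +€210.35 million, contributing k·(−c·ΔT) = (+€210.35 million) / 0.519 ≈ +€405.3 million.
Net ΔY = k(ΔG − c·ΔT) = (+€501.35 million) / 0.519 ≈ +€966 million.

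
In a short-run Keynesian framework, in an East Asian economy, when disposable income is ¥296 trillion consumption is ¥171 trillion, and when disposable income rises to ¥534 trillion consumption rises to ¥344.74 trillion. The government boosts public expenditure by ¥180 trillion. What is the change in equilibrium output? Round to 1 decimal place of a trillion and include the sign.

+¥666.7 trillion

MPC = ΔC/ΔYd = (344.74 − 171)/(534 − 296) = 173.74/238 = 0.73.
Expenditure multiplier = 1/(1 − MPC) = 1/(1 − 0.73) = 1/0.27 ≈ 3.704.
ΔY = k × ΔG = (+¥180 trillion) / 0.27 ≈ +¥666.7 trillion.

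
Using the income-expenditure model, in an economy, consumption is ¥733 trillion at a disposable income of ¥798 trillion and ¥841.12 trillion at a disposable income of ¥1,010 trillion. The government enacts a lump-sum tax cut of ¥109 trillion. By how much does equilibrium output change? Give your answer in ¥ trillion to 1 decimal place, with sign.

MPC = ΔC/ΔYd = (841.12 − 733)/(1,010 − 798) = 108.12/212 = 0.51.
A lump-sum tax change of −¥109 trillion shifts disposable income by +¥109 trillion; first-round consumption changes by −c × ΔT = −0.51 × (−¥109 trillion) = +¥55.59 trillion.
Expenditure multiplier = 1/(1 − MPC) = 1/(1 − 0.51) = 1/0.49 ≈ 2.041.
The tax multiplier is −c × k ≈ −1.041, so ΔY = k × (−c·ΔT) = (+¥55.59 trillion) / 0.49 ≈ +¥113.4 trillion.

+¥113.4 trillion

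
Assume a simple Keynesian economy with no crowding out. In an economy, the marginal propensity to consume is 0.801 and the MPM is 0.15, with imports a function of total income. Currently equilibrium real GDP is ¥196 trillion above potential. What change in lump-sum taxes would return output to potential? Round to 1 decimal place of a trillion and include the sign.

+¥85.4 trillion

Spending multiplier = 1/(1 − c + m) = 1/(1 − 0.801 + 0.15) = 1/0.349 ≈ 2.865.
Tax multiplier = −c·k = −0.801/0.349 ≈ −2.295. Need ΔY = −¥196 trillion, so ΔT = ΔY/(−c·k) = −(−¥196 trillion) × 0.349 / 0.801 ≈ +¥85.4 trillion.
The government should raise lump-sum taxes by ¥85.4 trillion.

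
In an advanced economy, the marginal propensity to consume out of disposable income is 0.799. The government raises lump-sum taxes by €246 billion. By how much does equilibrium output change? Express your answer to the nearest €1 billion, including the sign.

A lump-sum tax change of +€246 billion shifts disposable income by −€246 billion; first-round consumption changes by −c × ΔT = −0.799 × (+€246 billion) = −€196.554 billion.
Expenditure multiplier = 1/(1 − MPC) = 1/(1 − 0.799) = 1/0.201 ≈ 4.975.
The tax multiplier is −c × k ≈ −3.975, so ΔY = k × (−c·ΔT) = (−€196.554 billion) / 0.201 ≈ −€978 billion.

−€978 billion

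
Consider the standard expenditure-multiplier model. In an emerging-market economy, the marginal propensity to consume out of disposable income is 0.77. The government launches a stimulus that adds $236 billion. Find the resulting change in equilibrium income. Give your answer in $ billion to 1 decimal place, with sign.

+$1,026.1 billion

Spending multiplier = 1/(1 − MPC) = 1/(1 − 0.77) = 1/0.23 ≈ 4.348.
ΔY = k × ΔG = (+$236 billion) / 0.23 ≈ +$1,026.1 billion.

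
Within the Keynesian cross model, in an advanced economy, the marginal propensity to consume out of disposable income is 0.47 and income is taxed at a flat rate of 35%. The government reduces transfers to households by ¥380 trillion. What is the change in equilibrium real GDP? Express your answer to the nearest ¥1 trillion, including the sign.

−¥257 trillion

The transfer change shifts disposable income by −¥380 trillion, so first-round consumption changes by c·ΔTR = 0.47 × (−¥380 trillion) = −¥178.6 trillion.
Expenditure multiplier = 1/(1 − c(1−t)) = 1/(1 − 0.47×0.65) = 1/0.6945 ≈ 1.44.
The transfer multiplier is c × k ≈ 0.677, so ΔY = k × (c·ΔTR) = (−¥178.6 trillion) / 0.6945 ≈ −¥257 trillion.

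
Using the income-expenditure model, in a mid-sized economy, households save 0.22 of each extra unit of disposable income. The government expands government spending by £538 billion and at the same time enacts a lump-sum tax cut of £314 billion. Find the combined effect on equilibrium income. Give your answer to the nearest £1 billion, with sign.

+£3,559 billion

MPC = 1 − MPS = 1 − 0.22 = 0.78.
Expenditure multiplier = 1/(1 − MPC) = 1/(1 − 0.78) = 1/0.22 ≈ 4.545.
ΔG contributes k·ΔG = (+£538 billion) / 0.22 ≈ +£2,445.5 billion.
ΔT of −£314 billion changes first-round spending by −c·ΔT = +£244.92 billion, contributing k·(−c·ΔT) = (+£244.92 billion) / 0.22 ≈ +£1,113.3 billion.
Net ΔY = k(ΔG − c·ΔT) = (+£782.92 billion) / 0.22 ≈ +£3,559 billion.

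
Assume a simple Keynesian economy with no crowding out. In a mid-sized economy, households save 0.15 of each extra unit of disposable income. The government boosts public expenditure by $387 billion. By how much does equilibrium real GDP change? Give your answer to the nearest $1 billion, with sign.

MPC = 1 − MPS = 1 − 0.15 = 0.85.
Expenditure multiplier = 1/(1 − MPC) = 1/(1 − 0.85) = 1/0.15 ≈ 6.667.
ΔY = k × ΔG = (+$387 billion) / 0.15 = +$2,580 billion.

+$2,580 billion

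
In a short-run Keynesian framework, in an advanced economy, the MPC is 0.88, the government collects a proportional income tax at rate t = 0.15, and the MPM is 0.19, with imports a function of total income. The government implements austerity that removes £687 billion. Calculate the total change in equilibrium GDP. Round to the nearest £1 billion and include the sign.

−£1,554 billion

Spending multiplier = 1/(1 − c(1−t) + m) = 1/(1 − 0.88×0.85 + 0.19) = 1/0.442 ≈ 2.262.
ΔY = k × ΔG = (−£687 billion) / 0.442 ≈ −£1,554 billion.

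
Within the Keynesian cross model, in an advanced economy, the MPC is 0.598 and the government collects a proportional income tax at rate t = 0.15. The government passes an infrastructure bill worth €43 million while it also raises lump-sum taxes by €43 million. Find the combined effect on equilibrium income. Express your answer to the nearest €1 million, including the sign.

Expenditure multiplier = 1/(1 − c(1−t)) = 1/(1 − 0.598×0.85) = 1/0.4917 ≈ 2.034.
ΔG contributes k·ΔG = (+€43 million) / 0.4917 ≈ +€87.5 million.
ΔT of +€43 million changes first-round spending by −c·ΔT = −€25.714 million, contributing k·(−c·ΔT) = (−€25.714 million) / 0.4917 ≈ −€52.3 million.
Net ΔY = k(ΔG − c·ΔT) = (+€17.286 million) / 0.4917 ≈ +€35 million.

+€35 million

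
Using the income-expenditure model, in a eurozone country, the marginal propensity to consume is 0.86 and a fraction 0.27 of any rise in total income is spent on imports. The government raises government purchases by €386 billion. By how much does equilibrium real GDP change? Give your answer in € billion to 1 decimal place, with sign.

Government-spending multiplier = 1/(1 − c + m) = 1/(1 − 0.86 + 0.27) = 1/0.41 ≈ 2.439.
ΔY = k × ΔG = (+€386 billion) / 0.41 ≈ +€941.5 billion.

+€941.5 billion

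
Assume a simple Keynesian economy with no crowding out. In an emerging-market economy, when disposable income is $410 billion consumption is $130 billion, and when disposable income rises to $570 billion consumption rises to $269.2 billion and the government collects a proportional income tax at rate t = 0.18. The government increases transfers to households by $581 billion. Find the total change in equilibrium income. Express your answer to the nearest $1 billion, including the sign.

MPC = ΔC/ΔYd = (269.2 − 130)/(570 − 410) = 139.2/160 = 0.87.
The transfer change shifts disposable income by +$581 billion, so first-round consumption changes by c·ΔTR = 0.87 × (+$581 billion) = +$505.47 billion.
Expenditure multiplier = 1/(1 − c(1−t)) = 1/(1 − 0.87×0.82) = 1/0.2866 ≈ 3.489.
The transfer multiplier is c × k ≈ 3.036, so ΔY = k × (c·ΔTR) = (+$505.47 billion) / 0.2866 ≈ +$1,764 billion.

+$1,764 billion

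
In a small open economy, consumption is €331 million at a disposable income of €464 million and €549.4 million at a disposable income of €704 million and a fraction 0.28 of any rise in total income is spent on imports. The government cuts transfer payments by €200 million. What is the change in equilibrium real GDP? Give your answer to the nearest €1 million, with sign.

MPC = ΔC/ΔYd = (549.4 − 331)/(704 − 464) = 218.4/240 = 0.91.
The transfer change shifts disposable income by −€200 million, so first-round consumption changes by c·ΔTR = 0.91 × (−€200 million) = −€182 million.
Expenditure multiplier = 1/(1 − c + m) = 1/(1 − 0.91 + 0.28) = 1/0.37 ≈ 2.703.
The transfer multiplier is c × k ≈ 2.459, so ΔY = k × (c·ΔTR) = (−€182 million) / 0.37 ≈ −€492 million.

−€492 million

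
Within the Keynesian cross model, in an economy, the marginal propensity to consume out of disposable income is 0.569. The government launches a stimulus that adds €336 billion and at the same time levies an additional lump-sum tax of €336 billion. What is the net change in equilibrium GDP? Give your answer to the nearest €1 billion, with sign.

+€336 billion

Expenditure multiplier = 1/(1 − MPC) = 1/(1 − 0.569) = 1/0.431 ≈ 2.32.
ΔG contributes k·ΔG = (+€336 billion) / 0.431 ≈ +€779.6 billion.
ΔT of +€336 billion changes first-round spending by −c·ΔT = −€191.184 billion, contributing k·(−c·ΔT) = (−€191.184 billion) / 0.431 ≈ −€443.6 billion.
With ΔG = ΔT and no other leakages, the balanced-budget multiplier is 1, so ΔY = ΔG = +€336 billion.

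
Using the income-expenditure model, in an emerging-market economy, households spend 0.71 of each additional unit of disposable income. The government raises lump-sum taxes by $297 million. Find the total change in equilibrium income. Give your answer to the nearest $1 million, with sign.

−$727 million

A lump-sum tax change of +$297 million shifts disposable income by −$297 million; first-round consumption changes by −c × ΔT = −0.71 × (+$297 million) = −$210.87 million.
Expenditure multiplier = 1/(1 − MPC) = 1/(1 − 0.71) = 1/0.29 ≈ 3.448.
The tax multiplier is −c × k ≈ −2.448, so ΔY = k × (−c·ΔT) = (−$210.87 million) / 0.29 ≈ −$727 million.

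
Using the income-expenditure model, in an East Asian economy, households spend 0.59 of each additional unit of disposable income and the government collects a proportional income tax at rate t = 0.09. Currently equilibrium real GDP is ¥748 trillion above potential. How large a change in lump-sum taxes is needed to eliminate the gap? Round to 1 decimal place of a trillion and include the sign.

Spending multiplier = 1/(1 − c(1−t)) = 1/(1 − 0.59×0.91) = 1/0.4631 ≈ 2.159.
Tax multiplier = −c·k = −0.59/0.4631 ≈ −1.274. Need ΔY = −¥748 trillion, so ΔT = ΔY/(−c·k) = −(−¥748 trillion) × 0.4631 / 0.59 ≈ +¥587.1 trillion.
The government should raise lump-sum taxes by ¥587.1 trillion.

+¥587.1 trillion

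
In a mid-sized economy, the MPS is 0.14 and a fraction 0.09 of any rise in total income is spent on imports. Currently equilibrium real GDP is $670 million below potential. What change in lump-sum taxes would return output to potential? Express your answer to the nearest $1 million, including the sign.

−$179 million

MPC = 1 − MPS = 1 − 0.14 = 0.86.
Spending multiplier = 1/(1 − c + m) = 1/(1 − 0.86 + 0.09) = 1/0.23 ≈ 4.348.
Tax multiplier = −c·k = −0.86/0.23 ≈ −3.739. Need ΔY = +$670 million, so ΔT = ΔY/(−c·k) = −(+$670 million) × 0.23 / 0.86 ≈ −$179 million.
The government should cut lump-sum taxes by $179 million.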